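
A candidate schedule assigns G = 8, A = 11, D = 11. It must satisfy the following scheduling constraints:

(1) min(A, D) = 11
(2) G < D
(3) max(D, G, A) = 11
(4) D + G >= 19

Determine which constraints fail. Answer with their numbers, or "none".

(1) min(11, 11) = 11 — holds.
(2) G = 8, D = 11; 8 < 11 — holds.
(3) max(11, 8, 11) = 11 — holds.
(4) D + G = 11 + 8 = 19; 19 ≥ 19 — holds.

The assignment satisfies every constraint.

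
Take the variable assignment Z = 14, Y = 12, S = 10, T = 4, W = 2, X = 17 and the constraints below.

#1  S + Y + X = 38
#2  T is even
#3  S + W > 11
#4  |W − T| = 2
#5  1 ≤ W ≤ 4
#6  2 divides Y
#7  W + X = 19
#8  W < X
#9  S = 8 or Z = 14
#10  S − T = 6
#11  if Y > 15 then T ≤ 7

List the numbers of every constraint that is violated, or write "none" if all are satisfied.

#1 S + Y + X = 10 + 12 + 17 = 39, not 38  ✗
#2 T = 4 is even  ✓
#3 S + W = 10 + 2 = 12; 12 > 11  ✓
#4 |2 − 4| = 2  ✓
#5 W = 2 lies in [1, 4]  ✓
#6 12 / 2 = 6, so 2 divides 12  ✓
#7 W + X = 2 + 17 = 19  ✓
#8 W = 2, X = 17; 2 < 17  ✓
#9 S = 10 ≠ 8, but Z = 14 = 14 (second disjunct)  ✓
#10 S − T = 10 − 4 = 6  ✓
#11 Y = 12, not > 15; antecedent false, conditional vacuously true  ✓

Constraint 1 does not hold.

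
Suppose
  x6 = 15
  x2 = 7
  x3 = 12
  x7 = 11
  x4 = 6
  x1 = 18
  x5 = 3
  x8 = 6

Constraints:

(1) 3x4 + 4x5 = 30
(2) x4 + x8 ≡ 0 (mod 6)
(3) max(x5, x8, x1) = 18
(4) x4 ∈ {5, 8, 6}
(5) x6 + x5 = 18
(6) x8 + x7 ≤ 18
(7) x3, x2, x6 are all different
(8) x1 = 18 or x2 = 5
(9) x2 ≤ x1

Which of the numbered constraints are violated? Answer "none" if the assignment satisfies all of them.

(1) 3x4 + 4x5 = 3(6) + 4(3) = 30 — satisfied.
(2) x4 + x8 = 12; 12 mod 6 = 0 — satisfied.
(3) max(3, 6, 18) = 18 — satisfied.
(4) x4 = 6 is in {5, 8, 6} — satisfied.
(5) x6 + x5 = 15 + 3 = 18 — satisfied.
(6) x8 + x7 = 6 + 11 = 17; 17 ≤ 18 — satisfied.
(7) values 12, 7, 15 are pairwise distinct — satisfied.
(8) x1 = 18 = 18 (first disjunct) — satisfied.
(9) x2 = 7, x1 = 18; 7 ≤ 18 — satisfied.

All constraints are satisfied.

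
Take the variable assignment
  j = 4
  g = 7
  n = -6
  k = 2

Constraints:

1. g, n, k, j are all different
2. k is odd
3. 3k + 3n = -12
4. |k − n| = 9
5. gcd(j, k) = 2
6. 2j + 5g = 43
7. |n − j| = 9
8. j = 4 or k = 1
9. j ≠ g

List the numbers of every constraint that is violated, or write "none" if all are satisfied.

The assignment fails constraints 2, 4, 7.

1. values 7, -6, 2, 4 are pairwise distinct  yes
2. k = 2 is even  no
3. 3k + 3n = 3(2) + 3(-6) = -12  yes
4. |2 − (-6)| = 8, not 9  no
5. gcd(4, 2) = 2  yes
6. 2j + 5g = 2(4) + 5(7) = 43  yes
7. |-6 − 4| = 10, not 9  no
8. j = 4 = 4 (first disjunct)  yes
9. j = 4, g = 7; distinct  yes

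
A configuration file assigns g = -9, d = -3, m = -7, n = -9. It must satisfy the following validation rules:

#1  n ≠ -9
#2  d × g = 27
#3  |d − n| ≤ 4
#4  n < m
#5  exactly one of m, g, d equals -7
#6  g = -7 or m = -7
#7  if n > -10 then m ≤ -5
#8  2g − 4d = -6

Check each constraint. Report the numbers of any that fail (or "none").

The assignment fails constraints 1, 3.

#1 n = -9, but -9 is required to differ — violated.
#2 d × g = -3 × (-9) = 27 — OK.
#3 |-3 − (-9)| = 6; 6 > 4, exceeds bound 4 — violated.
#4 n = -9, m = -7; -9 < -7 — OK.
#5 m=-7, g=-9, d=-3; 1 of them equals -7 — OK.
#6 g = -9 ≠ -7, but m = -7 = -7 (second disjunct) — OK.
#7 n = -9 > -10, so we need m ≤ -5; m = -7 ≤ -5 — OK.
#8 2g − 4d = 2(-9) − 4(-3) = -6 — OK.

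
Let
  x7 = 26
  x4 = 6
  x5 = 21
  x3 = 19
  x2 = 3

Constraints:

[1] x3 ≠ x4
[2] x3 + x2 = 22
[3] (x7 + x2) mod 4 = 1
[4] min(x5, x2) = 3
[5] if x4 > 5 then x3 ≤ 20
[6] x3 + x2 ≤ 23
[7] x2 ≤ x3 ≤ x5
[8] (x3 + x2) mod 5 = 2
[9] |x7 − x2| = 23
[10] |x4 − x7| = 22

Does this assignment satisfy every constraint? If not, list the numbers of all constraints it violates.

[1] x3 = 19, x4 = 6; distinct — satisfied.
[2] x3 + x2 = 19 + 3 = 22 — satisfied.
[3] x7 + x2 = 29; 29 mod 4 = 1 — satisfied.
[4] min(21, 3) = 3 — satisfied.
[5] x4 = 6 > 5, so we need x3 ≤ 20; x3 = 19 ≤ 20 — satisfied.
[6] x3 + x2 = 19 + 3 = 22; 22 ≤ 23 — satisfied.
[7] values 3 ≤ 19 ≤ 21 — satisfied.
[8] x3 + x2 = 22; 22 mod 5 = 2 — satisfied.
[9] |26 − 3| = 23 — satisfied.
[10] |6 − 26| = 20, not 22 — violated.

Constraint 10 does not hold.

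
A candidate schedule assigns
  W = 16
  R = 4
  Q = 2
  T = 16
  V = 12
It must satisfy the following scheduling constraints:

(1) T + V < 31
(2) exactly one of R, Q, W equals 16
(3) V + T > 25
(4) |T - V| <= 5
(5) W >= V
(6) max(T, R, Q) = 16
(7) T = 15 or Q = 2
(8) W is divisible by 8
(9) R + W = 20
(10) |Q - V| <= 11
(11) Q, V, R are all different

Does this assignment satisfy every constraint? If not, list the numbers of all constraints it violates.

(1) T + V = 16 + 12 = 28; 28 < 31 — satisfied.
(2) R=4, Q=2, W=16; 1 of them equals 16 — satisfied.
(3) V + T = 12 + 16 = 28; 28 > 25 — satisfied.
(4) |16 - 12| = 4; 4 ≤ 5 — satisfied.
(5) W = 16, V = 12; 16 ≥ 12 — satisfied.
(6) max(16, 4, 2) = 16 — satisfied.
(7) T = 16 ≠ 15, but Q = 2 = 2 (second disjunct) — satisfied.
(8) 16 / 8 = 2, so 8 divides 16 — satisfied.
(9) R + W = 4 + 16 = 20 — satisfied.
(10) |2 - 12| = 10; 10 ≤ 11 — satisfied.
(11) values 2, 12, 4 are pairwise distinct — satisfied.

No violations.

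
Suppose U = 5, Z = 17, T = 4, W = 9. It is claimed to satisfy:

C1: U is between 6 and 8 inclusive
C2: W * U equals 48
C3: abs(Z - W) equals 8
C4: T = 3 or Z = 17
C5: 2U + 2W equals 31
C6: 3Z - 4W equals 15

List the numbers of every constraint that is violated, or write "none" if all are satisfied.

Constraints 1, 2, and 5 are violated.

C1: U = 5 is outside [6, 8] — fails.
C2: W * U = 9 * 5 = 45, not 48 — fails.
C3: abs(17 - 9) = 8 — holds.
C4: T = 4 ≠ 3, but Z = 17 = 17 (second disjunct) — holds.
C5: 2U + 2W = 2(5) + 2(9) = 28, not 31 — fails.
C6: 3Z - 4W = 3(17) - 4(9) = 15 — holds.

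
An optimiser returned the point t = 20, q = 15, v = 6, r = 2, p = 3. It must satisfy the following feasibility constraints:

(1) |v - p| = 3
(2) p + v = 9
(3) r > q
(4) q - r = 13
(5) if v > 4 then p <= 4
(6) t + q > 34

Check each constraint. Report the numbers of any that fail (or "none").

(1) |6 - 3| = 3 — holds.
(2) p + v = 3 + 6 = 9 — holds.
(3) r = 2, q = 15; 2 ≤ 15 (want >) — fails.
(4) q - r = 15 - 2 = 13 — holds.
(5) v = 6 > 4, so we need p ≤ 4; p = 3 ≤ 4 — holds.
(6) t + q = 20 + 15 = 35; 35 > 34 — holds.

No — constraint 3 is not satisfied.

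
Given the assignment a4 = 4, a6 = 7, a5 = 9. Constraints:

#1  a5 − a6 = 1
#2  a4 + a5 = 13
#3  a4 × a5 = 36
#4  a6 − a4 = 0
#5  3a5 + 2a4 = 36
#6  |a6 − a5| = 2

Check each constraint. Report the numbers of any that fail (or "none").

#1 a5 − a6 = 9 − 7 = 2, not 1 — fails.
#2 a4 + a5 = 4 + 9 = 13 — holds.
#3 a4 × a5 = 4 × 9 = 36 — holds.
#4 a6 − a4 = 7 − 4 = 3, not 0 — fails.
#5 3a5 + 2a4 = 3(9) + 2(4) = 35, not 36 — fails.
#6 |7 − 9| = 2 — holds.

The assignment fails constraints 1, 4, 5.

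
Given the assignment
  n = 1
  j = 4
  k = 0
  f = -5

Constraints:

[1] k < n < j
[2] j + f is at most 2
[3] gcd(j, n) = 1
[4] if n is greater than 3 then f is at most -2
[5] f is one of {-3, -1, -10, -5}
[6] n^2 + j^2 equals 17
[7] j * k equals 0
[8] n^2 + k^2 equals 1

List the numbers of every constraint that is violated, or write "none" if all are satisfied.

The assignment satisfies every constraint.

[1] values 0 < 1 < 4 — OK.
[2] j + f = 4 + (-5) = -1; -1 ≤ 2 — OK.
[3] gcd(4, 1) = 1 — OK.
[4] n = 1, not > 3; antecedent false, conditional vacuously true — OK.
[5] f = -5 is in {-3, -1, -10, -5} — OK.
[6] n^2 + j^2 = 1^2 + 4^2 = 1 + 16 = 17 — OK.
[7] j * k = 4 * 0 = 0 — OK.
[8] n^2 + k^2 = 1^2 + 0^2 = 1 + 0 = 1 — OK.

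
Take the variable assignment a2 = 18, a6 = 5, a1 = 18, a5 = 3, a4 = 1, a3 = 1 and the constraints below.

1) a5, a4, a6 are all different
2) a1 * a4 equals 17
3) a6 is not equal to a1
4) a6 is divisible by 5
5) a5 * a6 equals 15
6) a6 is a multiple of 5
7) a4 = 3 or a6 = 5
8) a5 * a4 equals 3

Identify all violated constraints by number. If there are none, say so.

1) values 3, 1, 5 are pairwise distinct  OK
2) a1 * a4 = 18 * 1 = 18, not 17  FAIL
3) a6 = 5, a1 = 18; distinct  OK
4) 5 / 5 = 1, so 5 divides 5  OK
5) a5 * a6 = 3 * 5 = 15  OK
6) 5 / 5 = 1, so 5 divides 5  OK
7) a4 = 1 ≠ 3, but a6 = 5 = 5 (second disjunct)  OK
8) a5 * a4 = 3 * 1 = 3  OK

Constraint 2 is violated.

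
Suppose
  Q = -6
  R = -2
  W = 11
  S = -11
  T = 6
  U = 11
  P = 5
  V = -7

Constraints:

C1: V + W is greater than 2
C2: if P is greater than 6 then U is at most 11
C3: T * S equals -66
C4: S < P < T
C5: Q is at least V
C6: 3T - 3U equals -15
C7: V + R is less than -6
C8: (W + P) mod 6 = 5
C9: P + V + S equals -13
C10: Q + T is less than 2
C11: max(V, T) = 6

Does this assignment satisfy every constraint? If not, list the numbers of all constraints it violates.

Constraint 8 is violated.

C1: V + W = -7 + 11 = 4; 4 > 2 — holds.
C2: P = 5, not > 6; antecedent false, conditional vacuously true — holds.
C3: T * S = 6 * (-11) = -66 — holds.
C4: values -11 < 5 < 6 — holds.
C5: Q = -6, V = -7; -6 ≥ -7 — holds.
C6: 3T - 3U = 3(6) - 3(11) = -15 — holds.
C7: V + R = -7 + (-2) = -9; -9 < -6 — holds.
C8: W + P = 16; 16 mod 6 = 4, not 5 — fails.
C9: P + V + S = 5 + (-7) + (-11) = -13 — holds.
C10: Q + T = -6 + 6 = 0; 0 < 2 — holds.
C11: max(-7, 6) = 6 — holds.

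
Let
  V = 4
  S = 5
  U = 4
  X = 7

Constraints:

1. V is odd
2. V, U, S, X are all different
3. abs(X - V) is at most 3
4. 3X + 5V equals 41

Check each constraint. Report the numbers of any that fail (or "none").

1. V = 4 is even — fails.
2. V = U = 4, not all different — fails.
3. abs(7 - 4) = 3; 3 ≤ 3 — holds.
4. 3X + 5V = 3(7) + 5(4) = 41 — holds.

Constraints 1 and 2 are violated.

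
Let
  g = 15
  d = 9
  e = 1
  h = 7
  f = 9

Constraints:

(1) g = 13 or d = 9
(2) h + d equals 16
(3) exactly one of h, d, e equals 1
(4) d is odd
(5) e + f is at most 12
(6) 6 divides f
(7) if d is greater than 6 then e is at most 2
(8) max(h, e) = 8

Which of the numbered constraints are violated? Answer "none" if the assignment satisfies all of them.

(1) g = 15 ≠ 13, but d = 9 = 9 (second disjunct) — holds.
(2) h + d = 7 + 9 = 16 — holds.
(3) h=7, d=9, e=1; 1 of them equals 1 — holds.
(4) d = 9 is odd — holds.
(5) e + f = 1 + 9 = 10; 10 ≤ 12 — holds.
(6) 9 = 6*1 + 3, so 6 does not divide 9 — does not hold.
(7) d = 9 > 6, so we need e ≤ 2; e = 1 ≤ 2 — holds.
(8) max(7, 1) = 7, not 8 — does not hold.

Constraints 6 and 8 are violated.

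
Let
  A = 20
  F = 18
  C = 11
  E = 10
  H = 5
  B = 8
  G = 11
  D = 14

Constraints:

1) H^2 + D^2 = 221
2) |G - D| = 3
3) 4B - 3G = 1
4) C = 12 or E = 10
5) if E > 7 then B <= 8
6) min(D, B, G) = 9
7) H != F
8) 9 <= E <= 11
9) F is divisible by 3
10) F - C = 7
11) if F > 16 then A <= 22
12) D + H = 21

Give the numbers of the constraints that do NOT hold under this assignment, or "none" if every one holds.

1) H^2 + D^2 = 5^2 + 14^2 = 25 + 196 = 221  ✔
2) |11 - 14| = 3  ✔
3) 4B - 3G = 4(8) - 3(11) = -1, not 1  ✘
4) C = 11 ≠ 12, but E = 10 = 10 (second disjunct)  ✔
5) E = 10 > 7, so we need B ≤ 8; B = 8 ≤ 8  ✔
6) min(14, 8, 11) = 8, not 9  ✘
7) H = 5, F = 18; distinct  ✔
8) E = 10 lies in [9, 11]  ✔
9) 18 / 3 = 6, so 3 divides 18  ✔
10) F - C = 18 - 11 = 7  ✔
11) F = 18 > 16, so we need A ≤ 22; A = 20 ≤ 22  ✔
12) D + H = 14 + 5 = 19, not 21  ✘

Constraints 3, 6, and 12 do not hold.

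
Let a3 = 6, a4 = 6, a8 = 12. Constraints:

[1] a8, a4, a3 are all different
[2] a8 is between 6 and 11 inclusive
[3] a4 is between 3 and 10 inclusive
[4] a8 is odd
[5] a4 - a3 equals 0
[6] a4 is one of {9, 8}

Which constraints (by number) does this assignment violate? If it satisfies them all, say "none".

[1] a4 = a3 = 6, not all different — does not hold.
[2] a8 = 12 is outside [6, 11] — does not hold.
[3] a4 = 6 lies in [3, 10] — holds.
[4] a8 = 12 is even — does not hold.
[5] a4 - a3 = 6 - 6 = 0 — holds.
[6] a4 = 6 is not in {9, 8} — does not hold.

Constraints 1, 2, 4, and 6 are violated.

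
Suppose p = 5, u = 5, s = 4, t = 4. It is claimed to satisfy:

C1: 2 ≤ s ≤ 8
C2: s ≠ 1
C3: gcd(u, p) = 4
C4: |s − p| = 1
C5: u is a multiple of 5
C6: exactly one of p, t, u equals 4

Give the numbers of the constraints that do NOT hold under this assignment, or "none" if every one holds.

Constraint 3 is violated.

C1: s = 4 lies in [2, 8]  ✓
C2: s = 4, and 4 ≠ 1  ✓
C3: gcd(5, 5) = 5, not 4  ✗
C4: |4 − 5| = 1  ✓
C5: 5 / 5 = 1, so 5 divides 5  ✓
C6: p=5, t=4, u=5; 1 of them equals 4  ✓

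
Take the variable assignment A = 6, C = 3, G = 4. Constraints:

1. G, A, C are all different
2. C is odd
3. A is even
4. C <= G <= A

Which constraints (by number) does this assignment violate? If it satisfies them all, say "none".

1. values 4, 6, 3 are pairwise distinct  OK
2. C = 3 is odd  OK
3. A = 6 is even  OK
4. values 3 <= 4 <= 6  OK

No violations.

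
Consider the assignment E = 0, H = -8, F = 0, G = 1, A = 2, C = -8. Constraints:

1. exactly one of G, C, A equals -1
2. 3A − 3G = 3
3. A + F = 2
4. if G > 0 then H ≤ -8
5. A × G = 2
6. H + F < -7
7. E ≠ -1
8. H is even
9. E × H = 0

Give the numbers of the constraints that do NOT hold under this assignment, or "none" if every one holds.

1. G=1, C=-8, A=2; 0 of them equal -1, not exactly one — violated.
2. 3A − 3G = 3(2) − 3(1) = 3 — satisfied.
3. A + F = 2 + 0 = 2 — satisfied.
4. G = 1 > 0, so we need H ≤ -8; H = -8 ≤ -8 — satisfied.
5. A × G = 2 × 1 = 2 — satisfied.
6. H + F = -8 + 0 = -8; -8 < -7 — satisfied.
7. E = 0, and 0 ≠ -1 — satisfied.
8. H = -8 is even — satisfied.
9. E × H = 0 × (-8) = 0 — satisfied.

The assignment fails constraint 1.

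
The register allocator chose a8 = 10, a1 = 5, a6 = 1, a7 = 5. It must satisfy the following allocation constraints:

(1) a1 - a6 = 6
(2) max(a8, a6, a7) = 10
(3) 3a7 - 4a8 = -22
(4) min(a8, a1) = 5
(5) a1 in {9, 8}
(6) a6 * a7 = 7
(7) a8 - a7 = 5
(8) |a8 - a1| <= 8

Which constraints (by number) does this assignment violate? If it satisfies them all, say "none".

The assignment fails constraints 1, 3, 5, and 6.

(1) a1 - a6 = 5 - 1 = 4, not 6 — does not hold.
(2) max(10, 1, 5) = 10 — holds.
(3) 3a7 - 4a8 = 3(5) - 4(10) = -25, not -22 — does not hold.
(4) min(10, 5) = 5 — holds.
(5) a1 = 5 is not in {9, 8} — does not hold.
(6) a6 * a7 = 1 * 5 = 5, not 7 — does not hold.
(7) a8 - a7 = 10 - 5 = 5 — holds.
(8) |10 - 5| = 5; 5 ≤ 8 — holds.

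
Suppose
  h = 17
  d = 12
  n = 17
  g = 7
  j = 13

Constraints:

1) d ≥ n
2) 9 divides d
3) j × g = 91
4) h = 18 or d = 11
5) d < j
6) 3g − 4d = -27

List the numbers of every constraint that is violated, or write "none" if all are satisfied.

1) d = 12, n = 17; 12 < 17 (want ≥) — does not hold.
2) 12 = 9×1 + 3, so 9 does not divide 12 — does not hold.
3) j × g = 13 × 7 = 91 — holds.
4) h = 17 ≠ 18 and d = 12 ≠ 11; both disjuncts false — does not hold.
5) d = 12, j = 13; 12 < 13 — holds.
6) 3g − 4d = 3(7) − 4(12) = -27 — holds.

The assignment fails constraints 1, 2, and 4.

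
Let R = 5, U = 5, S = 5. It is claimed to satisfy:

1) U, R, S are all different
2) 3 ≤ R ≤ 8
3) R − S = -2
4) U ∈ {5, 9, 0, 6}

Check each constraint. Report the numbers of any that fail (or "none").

Constraints 1 and 3 do not hold.

1) U = R = 5, not all different — violated.
2) R = 5 lies in [3, 8] — satisfied.
3) R − S = 5 − 5 = 0, not -2 — violated.
4) U = 5 is in {5, 9, 0, 6} — satisfied.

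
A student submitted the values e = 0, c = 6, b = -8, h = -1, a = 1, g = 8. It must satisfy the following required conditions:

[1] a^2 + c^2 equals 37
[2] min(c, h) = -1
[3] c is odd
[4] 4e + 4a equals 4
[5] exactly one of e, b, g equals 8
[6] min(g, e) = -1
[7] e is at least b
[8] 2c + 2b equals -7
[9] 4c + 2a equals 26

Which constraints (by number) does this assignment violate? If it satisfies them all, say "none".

Constraints 3, 6, and 8 do not hold.

[1] a^2 + c^2 = 1^2 + 6^2 = 1 + 36 = 37  ✓
[2] min(6, -1) = -1  ✓
[3] c = 6 is even  ✗
[4] 4e + 4a = 4(0) + 4(1) = 4  ✓
[5] e=0, b=-8, g=8; 1 of them equals 8  ✓
[6] min(8, 0) = 0, not -1  ✗
[7] e = 0, b = -8; 0 ≥ -8  ✓
[8] 2c + 2b = 2(6) + 2(-8) = -4, not -7  ✗
[9] 4c + 2a = 4(6) + 2(1) = 26  ✓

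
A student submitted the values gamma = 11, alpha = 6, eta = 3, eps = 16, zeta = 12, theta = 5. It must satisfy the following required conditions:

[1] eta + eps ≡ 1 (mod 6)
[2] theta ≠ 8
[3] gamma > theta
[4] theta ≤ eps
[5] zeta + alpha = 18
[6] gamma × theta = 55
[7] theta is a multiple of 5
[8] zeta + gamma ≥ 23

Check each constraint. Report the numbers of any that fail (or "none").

[1] eta + eps = 19; 19 mod 6 = 1 — satisfied.
[2] theta = 5, and 5 ≠ 8 — satisfied.
[3] gamma = 11, theta = 5; 11 > 5 — satisfied.
[4] theta = 5, eps = 16; 5 ≤ 16 — satisfied.
[5] zeta + alpha = 12 + 6 = 18 — satisfied.
[6] gamma × theta = 11 × 5 = 55 — satisfied.
[7] 5 / 5 = 1, so 5 divides 5 — satisfied.
[8] zeta + gamma = 12 + 11 = 23; 23 ≥ 23 — satisfied.

The assignment satisfies every constraint.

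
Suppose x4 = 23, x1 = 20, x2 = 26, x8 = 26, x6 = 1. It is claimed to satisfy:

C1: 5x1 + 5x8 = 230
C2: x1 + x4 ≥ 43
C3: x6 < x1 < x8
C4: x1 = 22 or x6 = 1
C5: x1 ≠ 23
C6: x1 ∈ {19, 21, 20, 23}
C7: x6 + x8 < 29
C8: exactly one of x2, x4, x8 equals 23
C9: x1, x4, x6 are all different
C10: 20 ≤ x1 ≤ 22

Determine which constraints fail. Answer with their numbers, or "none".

C1: 5x1 + 5x8 = 5(20) + 5(26) = 230  ✔
C2: x1 + x4 = 20 + 23 = 43; 43 ≥ 43  ✔
C3: values 1 < 20 < 26  ✔
C4: x1 = 20 ≠ 22, but x6 = 1 = 1 (second disjunct)  ✔
C5: x1 = 20, and 20 ≠ 23  ✔
C6: x1 = 20 is in {19, 21, 20, 23}  ✔
C7: x6 + x8 = 1 + 26 = 27; 27 < 29  ✔
C8: x2=26, x4=23, x8=26; 1 of them equals 23  ✔
C9: values 20, 23, 1 are pairwise distinct  ✔
C10: x1 = 20 lies in [20, 22]  ✔

The assignment satisfies every constraint.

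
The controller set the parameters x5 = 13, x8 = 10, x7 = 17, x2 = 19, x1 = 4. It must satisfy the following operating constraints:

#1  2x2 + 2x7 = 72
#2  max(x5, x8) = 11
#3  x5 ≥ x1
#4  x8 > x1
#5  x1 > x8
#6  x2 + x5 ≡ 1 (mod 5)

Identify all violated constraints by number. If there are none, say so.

#1 2x2 + 2x7 = 2(19) + 2(17) = 72 — satisfied.
#2 max(13, 10) = 13, not 11 — violated.
#3 x5 = 13, x1 = 4; 13 ≥ 4 — satisfied.
#4 x8 = 10, x1 = 4; 10 > 4 — satisfied.
#5 x1 = 4, x8 = 10; 4 ≤ 10 (want >) — violated.
#6 x2 + x5 = 32; 32 mod 5 = 2, not 1 — violated.

Violated: 2, 5, 6.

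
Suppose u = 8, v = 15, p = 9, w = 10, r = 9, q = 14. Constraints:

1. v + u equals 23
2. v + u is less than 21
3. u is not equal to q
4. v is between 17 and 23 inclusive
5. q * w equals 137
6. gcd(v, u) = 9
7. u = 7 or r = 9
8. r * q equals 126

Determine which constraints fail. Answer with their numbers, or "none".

1. v + u = 15 + 8 = 23  holds
2. v + u = 15 + 8 = 23; 23 ≥ 21, bound 21 not met  fails
3. u = 8, q = 14; distinct  holds
4. v = 15 is outside [17, 23]  fails
5. q * w = 14 * 10 = 140, not 137  fails
6. gcd(15, 8) = 1, not 9  fails
7. u = 8 ≠ 7, but r = 9 = 9 (second disjunct)  holds
8. r * q = 9 * 14 = 126  holds

The assignment fails constraints 2, 4, 5, 6.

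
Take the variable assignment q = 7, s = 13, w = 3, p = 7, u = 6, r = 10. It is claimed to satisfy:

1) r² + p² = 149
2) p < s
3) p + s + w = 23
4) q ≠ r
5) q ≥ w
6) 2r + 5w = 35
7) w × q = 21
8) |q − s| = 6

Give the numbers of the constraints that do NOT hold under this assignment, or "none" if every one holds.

None — every constraint holds.

1) r² + p² = 10² + 7² = 100 + 49 = 149 — satisfied.
2) p = 7, s = 13; 7 < 13 — satisfied.
3) p + s + w = 7 + 13 + 3 = 23 — satisfied.
4) q = 7, r = 10; distinct — satisfied.
5) q = 7, w = 3; 7 ≥ 3 — satisfied.
6) 2r + 5w = 2(10) + 5(3) = 35 — satisfied.
7) w × q = 3 × 7 = 21 — satisfied.
8) |7 − 13| = 6 — satisfied.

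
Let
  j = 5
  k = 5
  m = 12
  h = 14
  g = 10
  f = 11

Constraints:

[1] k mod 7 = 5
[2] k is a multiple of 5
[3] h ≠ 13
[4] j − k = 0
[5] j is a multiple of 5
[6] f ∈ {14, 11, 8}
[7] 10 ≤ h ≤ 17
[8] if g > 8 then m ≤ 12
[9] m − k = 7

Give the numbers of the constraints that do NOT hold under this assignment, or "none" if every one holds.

No violations.

[1] 5 mod 7 = 5  ✔
[2] 5 / 5 = 1, so 5 divides 5  ✔
[3] h = 14, and 14 ≠ 13  ✔
[4] j − k = 5 − 5 = 0  ✔
[5] 5 / 5 = 1, so 5 divides 5  ✔
[6] f = 11 is in {14, 11, 8}  ✔
[7] h = 14 lies in [10, 17]  ✔
[8] g = 10 > 8, so we need m ≤ 12; m = 12 ≤ 12  ✔
[9] m − k = 12 − 5 = 7  ✔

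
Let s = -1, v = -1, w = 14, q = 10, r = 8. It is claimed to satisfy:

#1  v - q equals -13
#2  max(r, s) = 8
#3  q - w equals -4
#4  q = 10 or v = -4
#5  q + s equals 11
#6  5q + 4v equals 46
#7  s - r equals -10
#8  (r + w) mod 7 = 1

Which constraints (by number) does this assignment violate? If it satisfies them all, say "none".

#1 v - q = -1 - 10 = -11, not -13 — fails.
#2 max(8, -1) = 8 — holds.
#3 q - w = 10 - 14 = -4 — holds.
#4 q = 10 = 10 (first disjunct) — holds.
#5 q + s = 10 + (-1) = 9, not 11 — fails.
#6 5q + 4v = 5(10) + 4(-1) = 46 — holds.
#7 s - r = -1 - 8 = -9, not -10 — fails.
#8 r + w = 22; 22 mod 7 = 1 — holds.

No — constraints 1, 5, 7 are not satisfied.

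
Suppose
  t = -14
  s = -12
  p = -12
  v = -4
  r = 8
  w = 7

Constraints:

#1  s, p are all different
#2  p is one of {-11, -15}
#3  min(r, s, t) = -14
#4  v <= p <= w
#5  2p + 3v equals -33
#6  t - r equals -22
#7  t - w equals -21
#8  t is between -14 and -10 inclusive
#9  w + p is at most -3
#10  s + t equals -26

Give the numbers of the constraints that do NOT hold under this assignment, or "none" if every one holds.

#1 s = p = -12, not all different — fails.
#2 p = -12 is not in {-11, -15} — fails.
#3 min(8, -12, -14) = -14 — holds.
#4 values -4, -12, 7; v = -4 is not <= p = -12 — fails.
#5 2p + 3v = 2(-12) + 3(-4) = -36, not -33 — fails.
#6 t - r = -14 - 8 = -22 — holds.
#7 t - w = -14 - 7 = -21 — holds.
#8 t = -14 lies in [-14, -10] — holds.
#9 w + p = 7 + (-12) = -5; -5 ≤ -3 — holds.
#10 s + t = -12 + (-14) = -26 — holds.

Constraints 1, 2, 4, and 5 do not hold.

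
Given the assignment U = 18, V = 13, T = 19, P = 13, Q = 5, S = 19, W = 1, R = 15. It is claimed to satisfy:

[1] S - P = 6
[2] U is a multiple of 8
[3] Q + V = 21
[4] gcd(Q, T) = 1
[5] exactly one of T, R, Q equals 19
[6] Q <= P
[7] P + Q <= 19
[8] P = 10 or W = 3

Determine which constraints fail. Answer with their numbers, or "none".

[1] S - P = 19 - 13 = 6 — satisfied.
[2] 18 = 8*2 + 2, so 8 does not divide 18 — violated.
[3] Q + V = 5 + 13 = 18, not 21 — violated.
[4] gcd(5, 19) = 1 — satisfied.
[5] T=19, R=15, Q=5; 1 of them equals 19 — satisfied.
[6] Q = 5, P = 13; 5 ≤ 13 — satisfied.
[7] P + Q = 13 + 5 = 18; 18 ≤ 19 — satisfied.
[8] P = 13 ≠ 10 and W = 1 ≠ 3; both disjuncts false — violated.

No — constraints 2, 3, and 8 are not satisfied.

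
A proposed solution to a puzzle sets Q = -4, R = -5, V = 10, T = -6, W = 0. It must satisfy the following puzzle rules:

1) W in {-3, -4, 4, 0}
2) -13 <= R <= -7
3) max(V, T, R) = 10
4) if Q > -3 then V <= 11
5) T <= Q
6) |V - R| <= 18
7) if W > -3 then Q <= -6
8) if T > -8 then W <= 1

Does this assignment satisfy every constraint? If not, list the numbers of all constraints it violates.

The assignment fails constraints 2 and 7.

1) W = 0 is in {-3, -4, 4, 0}  ✔
2) R = -5 is outside [-13, -7]  ✘
3) max(10, -6, -5) = 10  ✔
4) Q = -4, not > -3; antecedent false, conditional vacuously true  ✔
5) T = -6, Q = -4; -6 ≤ -4  ✔
6) |10 - (-5)| = 15; 15 ≤ 18  ✔
7) W = 0 > -3, so we need Q ≤ -6; but Q = -4 > -6  ✘
8) T = -6 > -8, so we need W ≤ 1; W = 0 ≤ 1  ✔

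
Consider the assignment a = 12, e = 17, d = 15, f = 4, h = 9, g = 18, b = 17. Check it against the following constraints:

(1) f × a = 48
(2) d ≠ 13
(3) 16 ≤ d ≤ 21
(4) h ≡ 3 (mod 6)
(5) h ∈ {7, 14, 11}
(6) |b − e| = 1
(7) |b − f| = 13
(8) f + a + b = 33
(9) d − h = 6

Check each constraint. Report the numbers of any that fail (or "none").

(1) f × a = 4 × 12 = 48 — holds.
(2) d = 15, and 15 ≠ 13 — holds.
(3) d = 15 is outside [16, 21] — fails.
(4) 9 mod 6 = 3 — holds.
(5) h = 9 is not in {7, 14, 11} — fails.
(6) |17 − 17| = 0, not 1 — fails.
(7) |17 − 4| = 13 — holds.
(8) f + a + b = 4 + 12 + 17 = 33 — holds.
(9) d − h = 15 − 9 = 6 — holds.

No — constraints 3, 5, 6 are not satisfied.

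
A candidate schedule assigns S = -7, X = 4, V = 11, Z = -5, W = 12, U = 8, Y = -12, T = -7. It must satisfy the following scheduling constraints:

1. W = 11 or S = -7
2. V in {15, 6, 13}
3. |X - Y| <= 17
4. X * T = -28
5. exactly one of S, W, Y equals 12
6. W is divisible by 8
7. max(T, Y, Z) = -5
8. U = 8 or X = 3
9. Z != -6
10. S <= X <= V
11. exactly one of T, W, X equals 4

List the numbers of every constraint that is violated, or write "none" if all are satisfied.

1. W = 12 ≠ 11, but S = -7 = -7 (second disjunct)  ✓
2. V = 11 is not in {15, 6, 13}  ✗
3. |4 - (-12)| = 16; 16 ≤ 17  ✓
4. X * T = 4 * (-7) = -28  ✓
5. S=-7, W=12, Y=-12; 1 of them equals 12  ✓
6. 12 = 8*1 + 4, so 8 does not divide 12  ✗
7. max(-7, -12, -5) = -5  ✓
8. U = 8 = 8 (first disjunct)  ✓
9. Z = -5, and -5 ≠ -6  ✓
10. values -7 <= 4 <= 11  ✓
11. T=-7, W=12, X=4; 1 of them equals 4  ✓

No — constraints 2 and 6 are not satisfied.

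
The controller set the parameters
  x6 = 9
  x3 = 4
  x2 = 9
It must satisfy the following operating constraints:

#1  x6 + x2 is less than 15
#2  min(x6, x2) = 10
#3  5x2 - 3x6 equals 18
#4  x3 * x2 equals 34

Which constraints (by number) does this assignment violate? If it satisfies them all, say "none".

Violated: 1, 2, and 4.

#1 x6 + x2 = 9 + 9 = 18; 18 ≥ 15, bound 15 not met — violated.
#2 min(9, 9) = 9, not 10 — violated.
#3 5x2 - 3x6 = 5(9) - 3(9) = 18 — satisfied.
#4 x3 * x2 = 4 * 9 = 36, not 34 — violated.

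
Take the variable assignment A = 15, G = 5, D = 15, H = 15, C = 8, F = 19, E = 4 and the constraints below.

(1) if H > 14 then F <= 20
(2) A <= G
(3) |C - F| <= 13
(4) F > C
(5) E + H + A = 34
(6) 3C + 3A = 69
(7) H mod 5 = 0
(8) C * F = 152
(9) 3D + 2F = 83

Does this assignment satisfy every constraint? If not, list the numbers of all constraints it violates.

(1) H = 15 > 14, so we need F ≤ 20; F = 19 ≤ 20 — holds.
(2) A = 15, G = 5; 15 > 5 (want ≤) — fails.
(3) |8 - 19| = 11; 11 ≤ 13 — holds.
(4) F = 19, C = 8; 19 > 8 — holds.
(5) E + H + A = 4 + 15 + 15 = 34 — holds.
(6) 3C + 3A = 3(8) + 3(15) = 69 — holds.
(7) 15 mod 5 = 0 — holds.
(8) C * F = 8 * 19 = 152 — holds.
(9) 3D + 2F = 3(15) + 2(19) = 83 — holds.

Constraint 2 is violated.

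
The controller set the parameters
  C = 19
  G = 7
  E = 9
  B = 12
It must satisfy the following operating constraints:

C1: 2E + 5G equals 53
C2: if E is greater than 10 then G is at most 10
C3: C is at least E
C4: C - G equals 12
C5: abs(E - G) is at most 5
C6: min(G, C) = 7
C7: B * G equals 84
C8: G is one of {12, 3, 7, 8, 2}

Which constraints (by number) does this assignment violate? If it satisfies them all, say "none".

C1: 2E + 5G = 2(9) + 5(7) = 53 — holds.
C2: E = 9, not > 10; antecedent false, conditional vacuously true — holds.
C3: C = 19, E = 9; 19 ≥ 9 — holds.
C4: C - G = 19 - 7 = 12 — holds.
C5: abs(9 - 7) = 2; 2 ≤ 5 — holds.
C6: min(7, 19) = 7 — holds.
C7: B * G = 12 * 7 = 84 — holds.
C8: G = 7 is in {12, 3, 7, 8, 2} — holds.

No violations.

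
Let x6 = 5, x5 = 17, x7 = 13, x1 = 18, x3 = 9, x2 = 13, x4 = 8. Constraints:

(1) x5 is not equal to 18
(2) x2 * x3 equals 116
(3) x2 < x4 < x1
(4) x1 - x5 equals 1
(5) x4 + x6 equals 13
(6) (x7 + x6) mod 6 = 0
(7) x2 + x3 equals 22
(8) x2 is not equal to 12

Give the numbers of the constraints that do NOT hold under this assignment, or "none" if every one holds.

(1) x5 = 17, and 17 ≠ 18 — OK.
(2) x2 * x3 = 13 * 9 = 117, not 116 — violated.
(3) values 13, 8, 18; x2 = 13 is not < x4 = 8 — violated.
(4) x1 - x5 = 18 - 17 = 1 — OK.
(5) x4 + x6 = 8 + 5 = 13 — OK.
(6) x7 + x6 = 18; 18 mod 6 = 0 — OK.
(7) x2 + x3 = 13 + 9 = 22 — OK.
(8) x2 = 13, and 13 ≠ 12 — OK.

The assignment fails constraints 2 and 3.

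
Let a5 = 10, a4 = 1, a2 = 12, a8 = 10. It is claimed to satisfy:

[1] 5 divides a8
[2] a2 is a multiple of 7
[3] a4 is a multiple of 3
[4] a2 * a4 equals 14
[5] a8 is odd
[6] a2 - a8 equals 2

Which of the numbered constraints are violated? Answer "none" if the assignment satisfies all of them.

The assignment fails constraints 2, 3, 4, and 5.

[1] 10 / 5 = 2, so 5 divides 10  true
[2] 12 = 7*1 + 5, so 7 does not divide 12  false
[3] 1 = 3*0 + 1, so 3 does not divide 1  false
[4] a2 * a4 = 12 * 1 = 12, not 14  false
[5] a8 = 10 is even  false
[6] a2 - a8 = 12 - 10 = 2  true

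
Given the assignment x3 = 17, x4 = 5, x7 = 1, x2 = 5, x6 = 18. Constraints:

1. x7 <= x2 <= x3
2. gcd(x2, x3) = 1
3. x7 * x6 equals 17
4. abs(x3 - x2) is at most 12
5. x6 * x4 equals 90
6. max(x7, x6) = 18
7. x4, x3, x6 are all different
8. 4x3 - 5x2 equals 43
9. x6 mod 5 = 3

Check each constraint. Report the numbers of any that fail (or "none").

Violated: 3.

1. values 1 <= 5 <= 17  ✔
2. gcd(5, 17) = 1  ✔
3. x7 * x6 = 1 * 18 = 18, not 17  ✘
4. abs(17 - 5) = 12; 12 ≤ 12  ✔
5. x6 * x4 = 18 * 5 = 90  ✔
6. max(1, 18) = 18  ✔
7. values 5, 17, 18 are pairwise distinct  ✔
8. 4x3 - 5x2 = 4(17) - 5(5) = 43  ✔
9. 18 mod 5 = 3  ✔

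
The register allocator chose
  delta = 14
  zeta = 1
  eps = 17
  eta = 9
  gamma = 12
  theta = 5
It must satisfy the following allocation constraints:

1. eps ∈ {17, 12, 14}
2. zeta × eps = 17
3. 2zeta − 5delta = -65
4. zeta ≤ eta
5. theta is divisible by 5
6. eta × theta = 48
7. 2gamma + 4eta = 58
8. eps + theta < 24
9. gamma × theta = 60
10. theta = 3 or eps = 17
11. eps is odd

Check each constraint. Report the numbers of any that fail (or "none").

The assignment fails constraints 3, 6, 7.

1. eps = 17 is in {17, 12, 14} — holds.
2. zeta × eps = 1 × 17 = 17 — holds.
3. 2zeta − 5delta = 2(1) − 5(14) = -68, not -65 — does not hold.
4. zeta = 1, eta = 9; 1 ≤ 9 — holds.
5. 5 / 5 = 1, so 5 divides 5 — holds.
6. eta × theta = 9 × 5 = 45, not 48 — does not hold.
7. 2gamma + 4eta = 2(12) + 4(9) = 60, not 58 — does not hold.
8. eps + theta = 17 + 5 = 22; 22 < 24 — holds.
9. gamma × theta = 12 × 5 = 60 — holds.
10. theta = 5 ≠ 3, but eps = 17 = 17 (second disjunct) — holds.
11. eps = 17 is odd — holds.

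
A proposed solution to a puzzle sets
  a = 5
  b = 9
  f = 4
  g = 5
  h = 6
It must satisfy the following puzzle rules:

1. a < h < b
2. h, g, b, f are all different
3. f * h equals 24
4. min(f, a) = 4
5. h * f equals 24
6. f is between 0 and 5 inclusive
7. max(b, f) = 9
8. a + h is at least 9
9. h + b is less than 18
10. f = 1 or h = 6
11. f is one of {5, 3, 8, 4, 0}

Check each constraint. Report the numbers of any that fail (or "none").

1. values 5 < 6 < 9  ✔
2. values 6, 5, 9, 4 are pairwise distinct  ✔
3. f * h = 4 * 6 = 24  ✔
4. min(4, 5) = 4  ✔
5. h * f = 6 * 4 = 24  ✔
6. f = 4 lies in [0, 5]  ✔
7. max(9, 4) = 9  ✔
8. a + h = 5 + 6 = 11; 11 ≥ 9  ✔
9. h + b = 6 + 9 = 15; 15 < 18  ✔
10. f = 4 ≠ 1, but h = 6 = 6 (second disjunct)  ✔
11. f = 4 is in {5, 3, 8, 4, 0}  ✔

The assignment satisfies every constraint.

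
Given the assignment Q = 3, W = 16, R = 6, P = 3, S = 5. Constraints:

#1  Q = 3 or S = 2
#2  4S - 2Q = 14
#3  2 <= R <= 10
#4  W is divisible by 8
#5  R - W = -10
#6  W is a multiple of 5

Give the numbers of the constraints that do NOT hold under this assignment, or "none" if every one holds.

Constraint 6 is violated.

#1 Q = 3 = 3 (first disjunct)  OK
#2 4S - 2Q = 4(5) - 2(3) = 14  OK
#3 R = 6 lies in [2, 10]  OK
#4 16 / 8 = 2, so 8 divides 16  OK
#5 R - W = 6 - 16 = -10  OK
#6 16 = 5*3 + 1, so 5 does not divide 16  FAIL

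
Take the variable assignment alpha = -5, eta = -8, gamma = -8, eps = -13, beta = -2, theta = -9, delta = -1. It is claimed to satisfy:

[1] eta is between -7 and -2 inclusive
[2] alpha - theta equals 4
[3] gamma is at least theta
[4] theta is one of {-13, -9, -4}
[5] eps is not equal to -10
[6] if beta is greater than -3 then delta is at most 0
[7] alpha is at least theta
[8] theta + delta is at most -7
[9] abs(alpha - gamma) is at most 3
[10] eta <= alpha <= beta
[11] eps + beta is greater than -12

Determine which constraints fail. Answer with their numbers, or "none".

Constraints 1, 11 do not hold.

[1] eta = -8 is outside [-7, -2]  fails
[2] alpha - theta = -5 - (-9) = 4  holds
[3] gamma = -8, theta = -9; -8 ≥ -9  holds
[4] theta = -9 is in {-13, -9, -4}  holds
[5] eps = -13, and -13 ≠ -10  holds
[6] beta = -2 > -3, so we need delta ≤ 0; delta = -1 ≤ 0  holds
[7] alpha = -5, theta = -9; -5 ≥ -9  holds
[8] theta + delta = -9 + (-1) = -10; -10 ≤ -7  holds
[9] abs(-5 - (-8)) = 3; 3 ≤ 3  holds
[10] values -8 <= -5 <= -2  holds
[11] eps + beta = -13 + (-2) = -15; -15 ≤ -12, bound -12 not met  fails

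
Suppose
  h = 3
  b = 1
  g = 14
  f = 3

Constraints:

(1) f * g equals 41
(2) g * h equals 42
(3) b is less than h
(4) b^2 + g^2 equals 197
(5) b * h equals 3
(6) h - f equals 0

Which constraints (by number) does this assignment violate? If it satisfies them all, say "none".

The assignment fails constraint 1.

(1) f * g = 3 * 14 = 42, not 41  fails
(2) g * h = 14 * 3 = 42  holds
(3) b = 1, h = 3; 1 < 3  holds
(4) b^2 + g^2 = 1^2 + 14^2 = 1 + 196 = 197  holds
(5) b * h = 1 * 3 = 3  holds
(6) h - f = 3 - 3 = 0  holds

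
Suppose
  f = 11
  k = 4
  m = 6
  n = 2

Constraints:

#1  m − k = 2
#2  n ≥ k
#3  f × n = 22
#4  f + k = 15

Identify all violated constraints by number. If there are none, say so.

#1 m − k = 6 − 4 = 2 — OK.
#2 n = 2, k = 4; 2 < 4 (want ≥) — violated.
#3 f × n = 11 × 2 = 22 — OK.
#4 f + k = 11 + 4 = 15 — OK.

Violated: 2.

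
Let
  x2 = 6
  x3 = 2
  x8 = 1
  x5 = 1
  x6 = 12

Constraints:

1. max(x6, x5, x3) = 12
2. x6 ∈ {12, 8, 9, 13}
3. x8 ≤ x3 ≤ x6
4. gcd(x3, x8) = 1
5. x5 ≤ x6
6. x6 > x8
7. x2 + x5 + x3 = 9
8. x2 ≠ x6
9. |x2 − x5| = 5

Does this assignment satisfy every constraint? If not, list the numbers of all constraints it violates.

Yes — all constraints hold.

1. max(12, 1, 2) = 12 — OK.
2. x6 = 12 is in {12, 8, 9, 13} — OK.
3. values 1 ≤ 2 ≤ 12 — OK.
4. gcd(2, 1) = 1 — OK.
5. x5 = 1, x6 = 12; 1 ≤ 12 — OK.
6. x6 = 12, x8 = 1; 12 > 1 — OK.
7. x2 + x5 + x3 = 6 + 1 + 2 = 9 — OK.
8. x2 = 6, x6 = 12; distinct — OK.
9. |6 − 1| = 5 — OK.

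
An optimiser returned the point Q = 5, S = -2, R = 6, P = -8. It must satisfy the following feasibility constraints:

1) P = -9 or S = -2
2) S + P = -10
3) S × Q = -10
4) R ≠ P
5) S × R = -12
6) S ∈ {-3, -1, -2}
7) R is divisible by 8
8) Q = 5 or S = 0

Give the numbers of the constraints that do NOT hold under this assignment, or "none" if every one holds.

Constraint 7 is violated.

1) P = -8 ≠ -9, but S = -2 = -2 (second disjunct) — OK.
2) S + P = -2 + (-8) = -10 — OK.
3) S × Q = -2 × 5 = -10 — OK.
4) R = 6, P = -8; distinct — OK.
5) S × R = -2 × 6 = -12 — OK.
6) S = -2 is in {-3, -1, -2} — OK.
7) 6 = 8×0 + 6, so 8 does not divide 6 — violated.
8) Q = 5 = 5 (first disjunct) — OK.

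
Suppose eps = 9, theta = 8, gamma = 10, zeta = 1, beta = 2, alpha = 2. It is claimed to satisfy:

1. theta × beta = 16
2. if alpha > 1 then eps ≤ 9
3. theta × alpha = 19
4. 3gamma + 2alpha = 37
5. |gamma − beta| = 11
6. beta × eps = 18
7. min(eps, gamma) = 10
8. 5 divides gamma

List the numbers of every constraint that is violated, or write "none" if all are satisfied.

1. theta × beta = 8 × 2 = 16 — OK.
2. alpha = 2 > 1, so we need eps ≤ 9; eps = 9 ≤ 9 — OK.
3. theta × alpha = 8 × 2 = 16, not 19 — violated.
4. 3gamma + 2alpha = 3(10) + 2(2) = 34, not 37 — violated.
5. |10 − 2| = 8, not 11 — violated.
6. beta × eps = 2 × 9 = 18 — OK.
7. min(9, 10) = 9, not 10 — violated.
8. 10 / 5 = 2, so 5 divides 10 — OK.

Constraints 3, 4, 5, and 7 are violated.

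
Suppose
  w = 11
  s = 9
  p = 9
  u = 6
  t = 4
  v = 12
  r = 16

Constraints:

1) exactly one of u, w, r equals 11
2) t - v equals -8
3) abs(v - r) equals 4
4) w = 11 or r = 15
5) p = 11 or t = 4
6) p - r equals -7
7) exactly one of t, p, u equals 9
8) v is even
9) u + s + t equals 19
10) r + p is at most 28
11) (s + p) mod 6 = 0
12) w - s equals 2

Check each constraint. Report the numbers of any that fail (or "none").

The assignment satisfies every constraint.

1) u=6, w=11, r=16; 1 of them equals 11 — satisfied.
2) t - v = 4 - 12 = -8 — satisfied.
3) abs(12 - 16) = 4 — satisfied.
4) w = 11 = 11 (first disjunct) — satisfied.
5) p = 9 ≠ 11, but t = 4 = 4 (second disjunct) — satisfied.
6) p - r = 9 - 16 = -7 — satisfied.
7) t=4, p=9, u=6; 1 of them equals 9 — satisfied.
8) v = 12 is even — satisfied.
9) u + s + t = 6 + 9 + 4 = 19 — satisfied.
10) r + p = 16 + 9 = 25; 25 ≤ 28 — satisfied.
11) s + p = 18; 18 mod 6 = 0 — satisfied.
12) w - s = 11 - 9 = 2 — satisfied.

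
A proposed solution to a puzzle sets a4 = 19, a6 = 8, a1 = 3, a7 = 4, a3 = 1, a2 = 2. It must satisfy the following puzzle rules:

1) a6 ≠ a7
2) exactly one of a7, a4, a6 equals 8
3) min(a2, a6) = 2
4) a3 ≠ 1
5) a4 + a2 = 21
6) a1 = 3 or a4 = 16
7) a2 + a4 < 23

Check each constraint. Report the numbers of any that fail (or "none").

1) a6 = 8, a7 = 4; distinct — holds.
2) a7=4, a4=19, a6=8; 1 of them equals 8 — holds.
3) min(2, 8) = 2 — holds.
4) a3 = 1, but 1 is required to differ — fails.
5) a4 + a2 = 19 + 2 = 21 — holds.
6) a1 = 3 = 3 (first disjunct) — holds.
7) a2 + a4 = 2 + 19 = 21; 21 < 23 — holds.

Constraint 4 does not hold.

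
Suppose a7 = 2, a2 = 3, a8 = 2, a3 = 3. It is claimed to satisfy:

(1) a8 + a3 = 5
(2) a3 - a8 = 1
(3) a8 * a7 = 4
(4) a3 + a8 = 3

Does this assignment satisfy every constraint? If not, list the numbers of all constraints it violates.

Constraint 4 does not hold.

(1) a8 + a3 = 2 + 3 = 5  ✔
(2) a3 - a8 = 3 - 2 = 1  ✔
(3) a8 * a7 = 2 * 2 = 4  ✔
(4) a3 + a8 = 3 + 2 = 5, not 3  ✘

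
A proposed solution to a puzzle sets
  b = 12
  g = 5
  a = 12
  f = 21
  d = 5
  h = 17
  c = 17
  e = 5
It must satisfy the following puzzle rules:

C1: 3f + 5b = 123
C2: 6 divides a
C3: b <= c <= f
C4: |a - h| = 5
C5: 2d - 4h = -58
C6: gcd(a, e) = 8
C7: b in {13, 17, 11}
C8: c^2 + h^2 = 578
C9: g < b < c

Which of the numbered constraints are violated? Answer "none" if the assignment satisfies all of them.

C1: 3f + 5b = 3(21) + 5(12) = 123 — holds.
C2: 12 / 6 = 2, so 6 divides 12 — holds.
C3: values 12 <= 17 <= 21 — holds.
C4: |12 - 17| = 5 — holds.
C5: 2d - 4h = 2(5) - 4(17) = -58 — holds.
C6: gcd(12, 5) = 1, not 8 — does not hold.
C7: b = 12 is not in {13, 17, 11} — does not hold.
C8: c^2 + h^2 = 17^2 + 17^2 = 289 + 289 = 578 — holds.
C9: values 5 < 12 < 17 — holds.

Constraints 6 and 7 do not hold.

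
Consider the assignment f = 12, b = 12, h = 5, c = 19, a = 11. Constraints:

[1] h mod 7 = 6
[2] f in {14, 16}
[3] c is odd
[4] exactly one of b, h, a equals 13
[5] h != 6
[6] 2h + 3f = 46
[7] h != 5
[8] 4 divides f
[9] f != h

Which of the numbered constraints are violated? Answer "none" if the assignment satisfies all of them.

The assignment fails constraints 1, 2, 4, and 7.

[1] 5 mod 7 = 5, not 6  fails
[2] f = 12 is not in {14, 16}  fails
[3] c = 19 is odd  holds
[4] b=12, h=5, a=11; 0 of them equal 13, not exactly one  fails
[5] h = 5, and 5 ≠ 6  holds
[6] 2h + 3f = 2(5) + 3(12) = 46  holds
[7] h = 5, but 5 is required to differ  fails
[8] 12 / 4 = 3, so 4 divides 12  holds
[9] f = 12, h = 5; distinct  holds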